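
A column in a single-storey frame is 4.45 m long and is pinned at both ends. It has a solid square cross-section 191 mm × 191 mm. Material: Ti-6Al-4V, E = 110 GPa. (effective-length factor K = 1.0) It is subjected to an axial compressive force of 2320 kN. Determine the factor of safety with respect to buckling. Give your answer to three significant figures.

I = a⁴/12 = 191⁴/12 = 1.109×10^8 mm⁴
I = 1.109×10^8 mm⁴ = 1.109×10^-4 m⁴
Effective length L_e = K·L = 1 × 4.45 = 4.450 m
P_cr = π²EI / L_e² = π² × 110×10⁹ × 1.109×10^-4 / 4.450² = 6.080×10^6 N
Factor of safety n = P_cr / P = 6080.3 / 2320 = 2.62

n ≈ 2.62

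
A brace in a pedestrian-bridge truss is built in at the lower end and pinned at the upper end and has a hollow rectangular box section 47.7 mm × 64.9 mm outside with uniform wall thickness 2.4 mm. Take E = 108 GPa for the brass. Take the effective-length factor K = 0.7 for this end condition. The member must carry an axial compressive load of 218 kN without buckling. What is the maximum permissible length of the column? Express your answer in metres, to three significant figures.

L_max ≈ 1.38 m

Inner dimensions: h_i = 64.9 − 2×2.4 = 60.10 mm, b_i = 47.7 − 2×2.4 = 42.90 mm
Weak-axis I_min = (h_o·b_o³ − h_i·b_i³)/12 with b_o = 47.7, b_i = 42.90 mm (shorter outer/inner sides).
I_min = (64.9×47.7³ − 60.10×42.90³)/12 = 1.915×10^5 mm⁴
I = 1.915×10^-7 m⁴
At the buckling limit P_cr = P = 2.180×10^5 N
From P_cr = π²EI/(K·L)²:  L = (1/K)·√(π²EI/P_cr) = (1/0.7)·√(π²×1.08×10^11×1.915×10^-7/2.180×10^5)
L = 1.38 m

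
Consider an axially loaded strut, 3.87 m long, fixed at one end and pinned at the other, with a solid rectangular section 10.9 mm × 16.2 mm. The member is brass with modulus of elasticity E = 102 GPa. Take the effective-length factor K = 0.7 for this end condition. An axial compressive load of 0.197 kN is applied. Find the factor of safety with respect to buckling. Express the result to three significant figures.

Buckling occurs about the weak axis: I_min = h·b³/12 with b = 10.9 mm (the shorter side).
I_min = 16.2×10.9³/12 = 1.748×10^3 mm⁴
I = 1.748×10^3 mm⁴ = 1.748×10^-9 m⁴
Effective length L_e = K·L = 0.7 × 3.87 = 2.709 m
P_cr = π²EI / L_e² = π² × 102×10⁹ × 1.748×10^-9 / 2.709² = 239.8 N
Factor of safety n = P_cr / P = 0.23983 / 0.197 = 1.22

n ≈ 1.22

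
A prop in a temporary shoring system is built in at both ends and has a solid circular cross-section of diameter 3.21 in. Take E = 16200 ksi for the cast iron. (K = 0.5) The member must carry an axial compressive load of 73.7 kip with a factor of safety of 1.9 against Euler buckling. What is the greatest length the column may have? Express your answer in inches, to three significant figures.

I = πd⁴/64 = π×3.21⁴/64 = 5.212 in⁴
Required critical load P_cr = n·P = 1.9 × 73.7 = 140.0 kip = 1.400×10^5 lb
From P_cr = π²EI/(K·L)²:  L = (1/K)·√(π²EI/P_cr) = (1/0.5)·√(π²×1.62×10^7×5.212/1.400×10^5)
L = 154 in

L_max ≈ 154 in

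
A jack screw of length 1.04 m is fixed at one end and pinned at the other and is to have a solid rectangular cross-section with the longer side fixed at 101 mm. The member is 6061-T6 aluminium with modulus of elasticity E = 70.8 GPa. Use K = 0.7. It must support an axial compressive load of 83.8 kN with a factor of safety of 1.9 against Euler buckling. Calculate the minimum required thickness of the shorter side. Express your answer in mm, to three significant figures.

Required P_cr = n·P = 1.9 × 83.8 = 159.2 kN
L_e = K·L = 0.7 × 1.04 = 0.7280 m
Required I = P_cr·L_e²/(π²E) = 1.592×10^5 × 0.7280² / (π² × 7.08×10^10) = 1.208×10^-7 m⁴
I_req = 1.208×10^5 mm⁴
Rectangle, weak axis: I_min = h·b³/12 with h = 101 mm fixed  ⇒  b = (12I/h)^(1/3) = 24.3 mm

b ≈ 24.3 mm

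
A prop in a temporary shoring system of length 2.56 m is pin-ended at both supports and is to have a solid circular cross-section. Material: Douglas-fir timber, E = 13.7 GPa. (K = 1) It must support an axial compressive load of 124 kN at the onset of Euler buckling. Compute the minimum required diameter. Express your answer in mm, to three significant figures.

L_e = K·L = 1 × 2.56 = 2.560 m
Required I = P_cr·L_e²/(π²E) = 1.240×10^5 × 2.560² / (π² × 1.37×10^10) = 6.010×10^-6 m⁴
I_req = 6.010×10^6 mm⁴
Solid circle: I = πd⁴/64  ⇒  d = (64I/π)^(1/4) = (64×6.010×10^6/π)^(1/4) = 105 mm

d ≈ 105 mm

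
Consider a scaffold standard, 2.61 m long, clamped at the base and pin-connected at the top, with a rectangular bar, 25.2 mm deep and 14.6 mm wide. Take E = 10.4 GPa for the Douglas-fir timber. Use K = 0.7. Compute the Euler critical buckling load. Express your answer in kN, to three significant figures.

P_cr ≈ 0.201 kN

Buckling occurs about the weak axis: I_min = h·b³/12 with b = 14.6 mm (the shorter side).
I_min = 25.2×14.6³/12 = 6.535×10^3 mm⁴
I = 6.535×10^3 mm⁴ = 6.535×10^-9 m⁴
Effective length L_e = K·L = 0.7 × 2.61 = 1.827 m
P_cr = π²EI / L_e² = π² × 10.4×10⁹ × 6.535×10^-9 / 1.827² = 201.0 N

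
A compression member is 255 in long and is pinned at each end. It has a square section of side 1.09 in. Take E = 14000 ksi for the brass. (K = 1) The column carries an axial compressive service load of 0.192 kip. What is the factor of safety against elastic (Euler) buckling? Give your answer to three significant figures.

I = a⁴/12 = 1.09⁴/12 = 0.1176 in⁴
Effective length L_e = K·L = 1 × 255 = 255.0 in
P_cr = π²EI / L_e² = π² × 14000×10³ × 0.1176 / 255.0² = 250.0 lb
Factor of safety n = P_cr / P = 0.24996 / 0.192 = 1.30

n ≈ 1.30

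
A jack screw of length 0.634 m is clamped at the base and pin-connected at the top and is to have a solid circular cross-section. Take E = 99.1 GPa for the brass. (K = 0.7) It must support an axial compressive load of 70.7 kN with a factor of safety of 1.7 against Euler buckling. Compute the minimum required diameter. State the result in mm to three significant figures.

Required P_cr = n·P = 1.7 × 70.7 = 120.2 kN
L_e = K·L = 0.7 × 0.634 = 0.4438 m
Required I = P_cr·L_e²/(π²E) = 1.202×10^5 × 0.4438² / (π² × 9.91×10^10) = 2.420×10^-8 m⁴
I_req = 2.420×10^4 mm⁴
Solid circle: I = πd⁴/64  ⇒  d = (64I/π)^(1/4) = (64×2.420×10^4/π)^(1/4) = 26.5 mm

d ≈ 26.5 mm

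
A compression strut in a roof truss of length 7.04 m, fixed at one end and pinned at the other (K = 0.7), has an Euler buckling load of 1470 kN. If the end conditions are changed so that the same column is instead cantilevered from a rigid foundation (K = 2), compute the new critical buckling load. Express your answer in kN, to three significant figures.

P_cr ∝ 1/K², so P_cr,new = P_cr,old × (K_old/K_new)² = 1470 × (0.7/2)²
= 1470 × 0.1225 = 180 kN

P_cr ≈ 180 kN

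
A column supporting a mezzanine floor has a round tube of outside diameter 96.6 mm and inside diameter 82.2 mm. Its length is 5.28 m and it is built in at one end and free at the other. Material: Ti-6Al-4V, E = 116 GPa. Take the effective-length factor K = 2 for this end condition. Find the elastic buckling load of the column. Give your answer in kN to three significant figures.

P_cr ≈ 20.9 kN

d_o = 96.6 mm, d_i = 82.2 mm
I = π(d_o⁴ − d_i⁴)/64 = π(96.6⁴ − 82.20⁴)/64 = 2.033×10^6 mm⁴
I = 2.033×10^6 mm⁴ = 2.033×10^-6 m⁴
Effective length L_e = K·L = 2 × 5.28 = 10.56 m
P_cr = π²EI / L_e² = π² × 116×10⁹ × 2.033×10^-6 / 10.56² = 2.088×10^4 N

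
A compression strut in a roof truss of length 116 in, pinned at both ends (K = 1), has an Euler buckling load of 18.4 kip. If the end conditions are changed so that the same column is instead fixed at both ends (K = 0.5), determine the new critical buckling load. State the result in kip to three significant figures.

P_cr ≈ 73.6 kip

P_cr ∝ 1/K², so P_cr,new = P_cr,old × (K_old/K_new)² = 18.4 × (1/0.5)²
= 18.4 × 4.000 = 73.6 kip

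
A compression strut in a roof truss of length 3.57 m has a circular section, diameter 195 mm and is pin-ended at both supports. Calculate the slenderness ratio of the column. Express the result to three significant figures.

For a solid circle r = d/4 = 195/4 = 48.75 mm
L_e = K·L = 1 × 3.57 m = 3.570 m = 3570.0 mm
λ = L_e / r_min = 3570.0 / 48.75 = 73.2

λ ≈ 73.2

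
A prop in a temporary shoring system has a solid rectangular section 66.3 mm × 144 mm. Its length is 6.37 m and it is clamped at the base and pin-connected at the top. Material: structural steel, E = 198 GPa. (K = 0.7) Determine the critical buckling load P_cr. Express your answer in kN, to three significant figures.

Buckling occurs about the weak axis: I_min = h·b³/12 with b = 66.3 mm (the shorter side).
I_min = 144×66.3³/12 = 3.497×10^6 mm⁴
I = 3.497×10^6 mm⁴ = 3.497×10^-6 m⁴
Effective length L_e = K·L = 0.7 × 6.37 = 4.459 m
P_cr = π²EI / L_e² = π² × 198×10⁹ × 3.497×10^-6 / 4.459² = 3.437×10^5 N

P_cr ≈ 344 kN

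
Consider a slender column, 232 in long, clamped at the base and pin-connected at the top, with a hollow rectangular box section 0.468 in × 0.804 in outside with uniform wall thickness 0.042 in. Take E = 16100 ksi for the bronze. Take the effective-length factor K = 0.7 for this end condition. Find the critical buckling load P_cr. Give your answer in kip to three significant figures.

Inner dimensions: h_i = 0.804 − 2×0.042 = 0.7200 in, b_i = 0.468 − 2×0.042 = 0.3840 in
Weak-axis I_min = (h_o·b_o³ − h_i·b_i³)/12 with b_o = 0.468, b_i = 0.3840 in (shorter outer/inner sides).
I_min = (0.804×0.468³ − 0.7200×0.3840³)/12 = 3.470×10^-3 in⁴
Effective length L_e = K·L = 0.7 × 232 = 162.4 in
P_cr = π²EI / L_e² = π² × 16100×10³ × 3.470×10^-3 / 162.4² = 20.91 lb

P_cr ≈ 0.0209 kip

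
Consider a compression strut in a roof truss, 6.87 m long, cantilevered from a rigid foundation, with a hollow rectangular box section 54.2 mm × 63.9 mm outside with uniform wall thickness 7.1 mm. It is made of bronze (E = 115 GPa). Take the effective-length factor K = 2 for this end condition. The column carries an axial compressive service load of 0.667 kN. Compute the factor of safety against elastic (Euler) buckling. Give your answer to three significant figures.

n ≈ 5.25

Inner dimensions: h_i = 63.9 − 2×7.1 = 49.70 mm, b_i = 54.2 − 2×7.1 = 40.00 mm
Weak-axis I_min = (h_o·b_o³ − h_i·b_i³)/12 with b_o = 54.2, b_i = 40.00 mm (shorter outer/inner sides).
I_min = (63.9×54.2³ − 49.70×40.00³)/12 = 5.828×10^5 mm⁴
I = 5.828×10^5 mm⁴ = 5.828×10^-7 m⁴
Effective length L_e = K·L = 2 × 6.87 = 13.74 m
P_cr = π²EI / L_e² = π² × 115×10⁹ × 5.828×10^-7 / 13.74² = 3.504×10^3 N
Factor of safety n = P_cr / P = 3.5037 / 0.667 = 5.25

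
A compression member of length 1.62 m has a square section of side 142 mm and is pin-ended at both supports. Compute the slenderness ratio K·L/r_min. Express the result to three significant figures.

λ ≈ 39.5

I = a⁴/12 = 142⁴/12 = 3.388×10^7 mm⁴
A = 2.016×10^4 mm²;  r_min = √(I/A) = √(3.388×10^7/2.016×10^4) = 40.99 mm
L_e = K·L = 1 × 1.62 m = 1.620 m = 1620.0 mm
λ = L_e / r_min = 1620.0 / 40.99 = 39.5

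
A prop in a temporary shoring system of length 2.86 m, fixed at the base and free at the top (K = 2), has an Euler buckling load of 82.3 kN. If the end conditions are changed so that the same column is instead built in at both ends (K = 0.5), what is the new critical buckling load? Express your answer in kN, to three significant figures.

P_cr ≈ 1320 kN

P_cr ∝ 1/K², so P_cr,new = P_cr,old × (K_old/K_new)² = 82.3 × (2/0.5)²
= 82.3 × 16.00 = 1320 kN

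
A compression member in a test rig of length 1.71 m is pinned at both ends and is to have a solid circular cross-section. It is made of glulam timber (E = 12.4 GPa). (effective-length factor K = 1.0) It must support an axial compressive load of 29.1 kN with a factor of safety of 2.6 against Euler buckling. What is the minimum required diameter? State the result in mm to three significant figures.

Required P_cr = n·P = 2.6 × 29.1 = 75.66 kN
L_e = K·L = 1 × 1.71 = 1.710 m
Required I = P_cr·L_e²/(π²E) = 7.566×10^4 × 1.710² / (π² × 1.24×10^10) = 1.808×10^-6 m⁴
I_req = 1.808×10^6 mm⁴
Solid circle: I = πd⁴/64  ⇒  d = (64I/π)^(1/4) = (64×1.808×10^6/π)^(1/4) = 77.9 mm

d ≈ 77.9 mm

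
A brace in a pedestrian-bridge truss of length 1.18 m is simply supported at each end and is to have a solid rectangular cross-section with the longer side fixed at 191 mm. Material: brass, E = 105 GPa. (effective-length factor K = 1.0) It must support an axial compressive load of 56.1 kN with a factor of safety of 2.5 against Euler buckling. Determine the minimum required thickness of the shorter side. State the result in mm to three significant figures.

Required P_cr = n·P = 2.5 × 56.1 = 140.2 kN
L_e = K·L = 1 × 1.18 = 1.180 m
Required I = P_cr·L_e²/(π²E) = 1.403×10^5 × 1.180² / (π² × 1.05×10^11) = 1.884×10^-7 m⁴
I_req = 1.884×10^5 mm⁴
Rectangle, weak axis: I_min = h·b³/12 with h = 191 mm fixed  ⇒  b = (12I/h)^(1/3) = 22.8 mm

b ≈ 22.8 mm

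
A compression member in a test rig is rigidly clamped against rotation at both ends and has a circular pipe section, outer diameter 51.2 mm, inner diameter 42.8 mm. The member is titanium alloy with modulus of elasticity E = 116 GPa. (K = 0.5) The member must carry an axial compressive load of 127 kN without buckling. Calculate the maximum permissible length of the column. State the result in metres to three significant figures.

d_o = 51.2 mm, d_i = 42.8 mm
I = π(d_o⁴ − d_i⁴)/64 = π(51.2⁴ − 42.80⁴)/64 = 1.726×10^5 mm⁴
I = 1.726×10^-7 m⁴
At the buckling limit P_cr = P = 1.270×10^5 N
From P_cr = π²EI/(K·L)²:  L = (1/K)·√(π²EI/P_cr) = (1/0.5)·√(π²×1.16×10^11×1.726×10^-7/1.270×10^5)
L = 2.49 m

L_max ≈ 2.49 m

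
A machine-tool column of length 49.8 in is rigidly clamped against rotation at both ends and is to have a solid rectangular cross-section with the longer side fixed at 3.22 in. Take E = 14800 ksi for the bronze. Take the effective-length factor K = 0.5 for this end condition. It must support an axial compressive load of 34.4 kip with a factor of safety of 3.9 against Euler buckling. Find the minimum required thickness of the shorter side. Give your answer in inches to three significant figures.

b ≈ 1.29 in

Required P_cr = n·P = 3.9 × 34.4 = 134.2 kip
L_e = K·L = 0.5 × 49.8 = 24.90 in
Required I = P_cr·L_e²/(π²E) = 1.342×10^5 × 24.90² / (π² × 1.48×10^7) = 0.5695 in⁴
Rectangle, weak axis: I_min = h·b³/12 with h = 3.22 in fixed  ⇒  b = (12I/h)^(1/3) = 1.29 in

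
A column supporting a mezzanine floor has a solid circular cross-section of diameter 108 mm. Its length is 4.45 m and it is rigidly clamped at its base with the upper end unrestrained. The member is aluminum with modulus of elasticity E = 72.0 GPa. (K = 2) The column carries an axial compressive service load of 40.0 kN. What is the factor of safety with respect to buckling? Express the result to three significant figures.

n ≈ 1.50

I = πd⁴/64 = π×108⁴/64 = 6.678×10^6 mm⁴
I = 6.678×10^6 mm⁴ = 6.678×10^-6 m⁴
Effective length L_e = K·L = 2 × 4.45 = 8.900 m
P_cr = π²EI / L_e² = π² × 72.0×10⁹ × 6.678×10^-6 / 8.900² = 5.991×10^4 N
Factor of safety n = P_cr / P = 59.912 / 40.0 = 1.50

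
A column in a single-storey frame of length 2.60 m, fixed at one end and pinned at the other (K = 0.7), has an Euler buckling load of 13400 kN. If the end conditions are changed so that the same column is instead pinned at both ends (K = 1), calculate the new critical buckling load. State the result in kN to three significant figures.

P_cr ≈ 6570 kN

P_cr ∝ 1/K², so P_cr,new = P_cr,old × (K_old/K_new)² = 13400 × (0.7/1)²
= 13400 × 0.4900 = 6570 kN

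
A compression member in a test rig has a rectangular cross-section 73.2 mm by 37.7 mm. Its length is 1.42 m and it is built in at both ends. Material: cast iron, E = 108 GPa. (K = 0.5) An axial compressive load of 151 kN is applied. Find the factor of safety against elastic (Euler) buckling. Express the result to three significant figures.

n ≈ 4.58

Buckling occurs about the weak axis: I_min = h·b³/12 with b = 37.7 mm (the shorter side).
I_min = 73.2×37.7³/12 = 3.269×10^5 mm⁴
I = 3.269×10^5 mm⁴ = 3.269×10^-7 m⁴
Effective length L_e = K·L = 0.5 × 1.42 = 0.7100 m
P_cr = π²EI / L_e² = π² × 108×10⁹ × 3.269×10^-7 / 0.7100² = 6.911×10^5 N
Factor of safety n = P_cr / P = 691.13 / 151 = 4.58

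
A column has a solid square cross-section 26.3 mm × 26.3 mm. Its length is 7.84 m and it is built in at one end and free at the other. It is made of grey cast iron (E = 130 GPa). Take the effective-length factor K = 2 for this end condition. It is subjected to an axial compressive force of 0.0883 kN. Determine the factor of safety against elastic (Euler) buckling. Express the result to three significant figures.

I = a⁴/12 = 26.3⁴/12 = 3.987×10^4 mm⁴
I = 3.987×10^4 mm⁴ = 3.987×10^-8 m⁴
Effective length L_e = K·L = 2 × 7.84 = 15.68 m
P_cr = π²EI / L_e² = π² × 130×10⁹ × 3.987×10^-8 / 15.68² = 208.1 N
Factor of safety n = P_cr / P = 0.20806 / 0.0883 = 2.36

n ≈ 2.36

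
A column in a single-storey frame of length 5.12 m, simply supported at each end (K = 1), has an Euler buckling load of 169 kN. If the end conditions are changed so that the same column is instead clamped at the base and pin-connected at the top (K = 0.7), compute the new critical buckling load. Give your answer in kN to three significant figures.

P_cr ≈ 345 kN

P_cr ∝ 1/K², so P_cr,new = P_cr,old × (K_old/K_new)² = 169 × (1/0.7)²
= 169 × 2.041 = 345 kN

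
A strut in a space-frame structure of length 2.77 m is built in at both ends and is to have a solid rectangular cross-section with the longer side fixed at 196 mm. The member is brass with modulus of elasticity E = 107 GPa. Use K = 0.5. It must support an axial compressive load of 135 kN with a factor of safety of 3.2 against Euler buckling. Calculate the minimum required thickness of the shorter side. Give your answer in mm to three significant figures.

b ≈ 36.4 mm

Required P_cr = n·P = 3.2 × 135 = 432.0 kN
L_e = K·L = 0.5 × 2.77 = 1.385 m
Required I = P_cr·L_e²/(π²E) = 4.320×10^5 × 1.385² / (π² × 1.07×10^11) = 7.847×10^-7 m⁴
I_req = 7.847×10^5 mm⁴
Rectangle, weak axis: I_min = h·b³/12 with h = 196 mm fixed  ⇒  b = (12I/h)^(1/3) = 36.4 mm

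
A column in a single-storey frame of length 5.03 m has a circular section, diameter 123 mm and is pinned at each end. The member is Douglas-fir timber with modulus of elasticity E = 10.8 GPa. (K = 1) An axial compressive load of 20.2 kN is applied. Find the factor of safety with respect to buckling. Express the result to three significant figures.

I = πd⁴/64 = π×123⁴/64 = 1.124×10^7 mm⁴
I = 1.124×10^7 mm⁴ = 1.124×10^-5 m⁴
Effective length L_e = K·L = 1 × 5.03 = 5.030 m
P_cr = π²EI / L_e² = π² × 10.8×10⁹ × 1.124×10^-5 / 5.030² = 4.733×10^4 N
Factor of safety n = P_cr / P = 47.335 / 20.2 = 2.34

n ≈ 2.34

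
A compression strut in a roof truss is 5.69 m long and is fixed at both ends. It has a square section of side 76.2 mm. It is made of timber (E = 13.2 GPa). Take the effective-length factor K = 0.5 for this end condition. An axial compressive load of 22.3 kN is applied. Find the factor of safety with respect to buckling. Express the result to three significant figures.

I = a⁴/12 = 76.2⁴/12 = 2.810×10^6 mm⁴
I = 2.810×10^6 mm⁴ = 2.810×10^-6 m⁴
Effective length L_e = K·L = 0.5 × 5.69 = 2.845 m
P_cr = π²EI / L_e² = π² × 13.2×10⁹ × 2.810×10^-6 / 2.845² = 4.522×10^4 N
Factor of safety n = P_cr / P = 45.222 / 22.3 = 2.03

n ≈ 2.03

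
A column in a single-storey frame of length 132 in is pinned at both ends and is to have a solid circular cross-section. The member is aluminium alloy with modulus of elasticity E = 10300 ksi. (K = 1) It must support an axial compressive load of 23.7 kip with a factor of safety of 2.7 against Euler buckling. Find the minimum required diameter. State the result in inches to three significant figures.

Required P_cr = n·P = 2.7 × 23.7 = 63.99 kip
L_e = K·L = 1 × 132 = 132.0 in
Required I = P_cr·L_e²/(π²E) = 6.399×10^4 × 132.0² / (π² × 1.03×10^7) = 10.97 in⁴
Solid circle: I = πd⁴/64  ⇒  d = (64I/π)^(1/4) = (64×10.97/π)^(1/4) = 3.87 in

d ≈ 3.87 in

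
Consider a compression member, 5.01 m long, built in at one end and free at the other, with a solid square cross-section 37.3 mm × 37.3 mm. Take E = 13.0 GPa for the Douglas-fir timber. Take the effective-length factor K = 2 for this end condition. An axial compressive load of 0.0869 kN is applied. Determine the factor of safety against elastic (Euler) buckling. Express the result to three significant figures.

I = a⁴/12 = 37.3⁴/12 = 1.613×10^5 mm⁴
I = 1.613×10^5 mm⁴ = 1.613×10^-7 m⁴
Effective length L_e = K·L = 2 × 5.01 = 10.02 m
P_cr = π²EI / L_e² = π² × 13.0×10⁹ × 1.613×10^-7 / 10.02² = 206.1 N
Factor of safety n = P_cr / P = 0.20614 / 0.0869 = 2.37

n ≈ 2.37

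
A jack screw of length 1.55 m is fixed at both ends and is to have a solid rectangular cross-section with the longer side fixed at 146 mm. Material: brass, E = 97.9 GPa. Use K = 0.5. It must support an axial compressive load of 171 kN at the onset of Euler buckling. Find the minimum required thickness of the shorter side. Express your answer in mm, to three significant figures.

L_e = K·L = 0.5 × 1.55 = 0.7750 m
Required I = P_cr·L_e²/(π²E) = 1.710×10^5 × 0.7750² / (π² × 9.79×10^10) = 1.063×10^-7 m⁴
I_req = 1.063×10^5 mm⁴
Rectangle, weak axis: I_min = h·b³/12 with h = 146 mm fixed  ⇒  b = (12I/h)^(1/3) = 20.6 mm

b ≈ 20.6 mm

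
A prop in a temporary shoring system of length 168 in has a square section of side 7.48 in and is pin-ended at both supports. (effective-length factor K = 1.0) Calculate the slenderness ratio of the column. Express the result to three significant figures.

λ ≈ 77.8

For a square r = a/√12 = 7.48/√12 = 2.159 in
L_e = K·L = 1 × 168 = 168.0 in
λ = L_e / r_min = 168.00 / 2.159 = 77.8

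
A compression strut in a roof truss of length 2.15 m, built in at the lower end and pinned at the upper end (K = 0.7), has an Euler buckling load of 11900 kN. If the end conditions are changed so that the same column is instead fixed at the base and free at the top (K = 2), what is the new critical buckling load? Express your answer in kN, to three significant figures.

P_cr ∝ 1/K², so P_cr,new = P_cr,old × (K_old/K_new)² = 11900 × (0.7/2)²
= 11900 × 0.1225 = 1460 kN

P_cr ≈ 1460 kN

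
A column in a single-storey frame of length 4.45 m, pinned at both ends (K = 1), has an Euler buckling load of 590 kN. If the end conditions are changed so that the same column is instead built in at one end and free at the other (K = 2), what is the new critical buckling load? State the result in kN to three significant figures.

P_cr ≈ 148 kN

P_cr ∝ 1/K², so P_cr,new = P_cr,old × (K_old/K_new)² = 590 × (1/2)²
= 590 × 0.2500 = 148 kN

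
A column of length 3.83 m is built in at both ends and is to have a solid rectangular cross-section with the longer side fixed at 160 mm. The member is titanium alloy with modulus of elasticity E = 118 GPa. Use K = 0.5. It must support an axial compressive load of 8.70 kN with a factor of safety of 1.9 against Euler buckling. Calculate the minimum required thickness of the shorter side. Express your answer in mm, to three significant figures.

Required P_cr = n·P = 1.9 × 8.70 = 16.53 kN
L_e = K·L = 0.5 × 3.83 = 1.915 m
Required I = P_cr·L_e²/(π²E) = 1.653×10^4 × 1.915² / (π² × 1.18×10^11) = 5.205×10^-8 m⁴
I_req = 5.205×10^4 mm⁴
Rectangle, weak axis: I_min = h·b³/12 with h = 160 mm fixed  ⇒  b = (12I/h)^(1/3) = 15.7 mm

b ≈ 15.7 mm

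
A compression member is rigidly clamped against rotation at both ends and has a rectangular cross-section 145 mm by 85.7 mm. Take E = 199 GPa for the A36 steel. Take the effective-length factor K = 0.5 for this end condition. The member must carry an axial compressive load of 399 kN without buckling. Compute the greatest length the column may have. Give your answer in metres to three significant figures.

L_max ≈ 12.2 m

Buckling occurs about the weak axis: I_min = h·b³/12 with b = 85.7 mm (the shorter side).
I_min = 145×85.7³/12 = 7.606×10^6 mm⁴
I = 7.606×10^-6 m⁴
At the buckling limit P_cr = P = 3.990×10^5 N
From P_cr = π²EI/(K·L)²:  L = (1/K)·√(π²EI/P_cr) = (1/0.5)·√(π²×1.99×10^11×7.606×10^-6/3.990×10^5)
L = 12.2 m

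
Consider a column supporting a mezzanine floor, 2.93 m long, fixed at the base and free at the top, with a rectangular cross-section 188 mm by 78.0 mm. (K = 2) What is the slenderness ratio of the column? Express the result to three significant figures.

Buckling occurs about the weak axis: I_min = h·b³/12 with b = 78.0 mm (the shorter side).
I_min = 188×78.0³/12 = 7.435×10^6 mm⁴
A = 1.466×10^4 mm²;  r_min = √(I/A) = √(7.435×10^6/1.466×10^4) = 22.52 mm
L_e = K·L = 2 × 2.93 m = 5.860 m = 5860.0 mm
λ = L_e / r_min = 5860.0 / 22.52 = 260

λ ≈ 260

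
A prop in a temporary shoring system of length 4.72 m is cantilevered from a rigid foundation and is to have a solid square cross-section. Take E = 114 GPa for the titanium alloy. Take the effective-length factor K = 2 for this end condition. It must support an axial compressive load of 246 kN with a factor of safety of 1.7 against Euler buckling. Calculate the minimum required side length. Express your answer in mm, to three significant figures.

a ≈ 141 mm

Required P_cr = n·P = 1.7 × 246 = 418.2 kN
L_e = K·L = 2 × 4.72 = 9.440 m
Required I = P_cr·L_e²/(π²E) = 4.182×10^5 × 9.440² / (π² × 1.14×10^11) = 3.312×10^-5 m⁴
I_req = 3.312×10^7 mm⁴
Solid square: I = a⁴/12  ⇒  a = (12I)^(1/4) = (12×3.312×10^7)^(1/4) = 141 mm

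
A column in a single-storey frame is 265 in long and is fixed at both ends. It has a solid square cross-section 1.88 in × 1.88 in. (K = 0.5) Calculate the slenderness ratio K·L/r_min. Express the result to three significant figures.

λ ≈ 244

For a square r = a/√12 = 1.88/√12 = 0.5427 in
L_e = K·L = 0.5 × 265 = 132.5 in
λ = L_e / r_min = 132.50 / 0.5427 = 244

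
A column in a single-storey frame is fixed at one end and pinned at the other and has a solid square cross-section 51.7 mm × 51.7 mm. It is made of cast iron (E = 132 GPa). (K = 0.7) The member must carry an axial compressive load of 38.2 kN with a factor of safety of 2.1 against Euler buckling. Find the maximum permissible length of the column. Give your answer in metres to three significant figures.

L_max ≈ 4.44 m

I = a⁴/12 = 51.7⁴/12 = 5.954×10^5 mm⁴
I = 5.954×10^-7 m⁴
Required critical load P_cr = n·P = 2.1 × 38.2 = 80.22 kN = 8.022×10^4 N
From P_cr = π²EI/(K·L)²:  L = (1/K)·√(π²EI/P_cr) = (1/0.7)·√(π²×1.32×10^11×5.954×10^-7/8.022×10^4)
L = 4.44 m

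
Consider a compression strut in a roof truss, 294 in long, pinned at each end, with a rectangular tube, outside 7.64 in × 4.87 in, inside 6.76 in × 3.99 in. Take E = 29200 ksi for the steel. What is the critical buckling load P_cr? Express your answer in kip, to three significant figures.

P_cr ≈ 126 kip

Weak-axis I_min = (h_o·b_o³ − h_i·b_i³)/12 with b_o = 4.87, b_i = 3.990 in (shorter outer/inner sides).
I_min = (7.64×4.87³ − 6.760×3.990³)/12 = 37.75 in⁴
Effective length L_e = K·L = 1 × 294 = 294.0 in
P_cr = π²EI / L_e² = π² × 29200×10³ × 37.75 / 294.0² = 1.259×10^5 lb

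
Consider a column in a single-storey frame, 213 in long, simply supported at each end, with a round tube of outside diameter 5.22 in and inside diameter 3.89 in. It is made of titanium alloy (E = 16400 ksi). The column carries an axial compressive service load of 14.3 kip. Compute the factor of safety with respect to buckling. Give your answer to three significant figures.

d_o = 5.22 in, d_i = 3.89 in
I = π(d_o⁴ − d_i⁴)/64 = π(5.22⁴ − 3.890⁴)/64 = 25.21 in⁴
Effective length L_e = K·L = 1 × 213 = 213.0 in
P_cr = π²EI / L_e² = π² × 16400×10³ × 25.21 / 213.0² = 8.993×10^4 lb
Factor of safety n = P_cr / P = 89.927 / 14.3 = 6.29

n ≈ 6.29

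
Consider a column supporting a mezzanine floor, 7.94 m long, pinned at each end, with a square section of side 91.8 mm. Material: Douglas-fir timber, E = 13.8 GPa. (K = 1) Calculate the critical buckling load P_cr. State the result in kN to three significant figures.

P_cr ≈ 12.8 kN

I = a⁴/12 = 91.8⁴/12 = 5.918×10^6 mm⁴
I = 5.918×10^6 mm⁴ = 5.918×10^-6 m⁴
Effective length L_e = K·L = 1 × 7.94 = 7.940 m
P_cr = π²EI / L_e² = π² × 13.8×10⁹ × 5.918×10^-6 / 7.940² = 1.279×10^4 N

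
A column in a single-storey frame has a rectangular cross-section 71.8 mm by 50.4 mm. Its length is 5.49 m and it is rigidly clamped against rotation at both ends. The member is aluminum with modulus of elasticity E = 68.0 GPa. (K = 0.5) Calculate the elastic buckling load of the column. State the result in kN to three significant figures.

P_cr ≈ 68.2 kN

Buckling occurs about the weak axis: I_min = h·b³/12 with b = 50.4 mm (the shorter side).
I_min = 71.8×50.4³/12 = 7.660×10^5 mm⁴
I = 7.660×10^5 mm⁴ = 7.660×10^-7 m⁴
Effective length L_e = K·L = 0.5 × 5.49 = 2.745 m
P_cr = π²EI / L_e² = π² × 68.0×10⁹ × 7.660×10^-7 / 2.745² = 6.823×10^4 N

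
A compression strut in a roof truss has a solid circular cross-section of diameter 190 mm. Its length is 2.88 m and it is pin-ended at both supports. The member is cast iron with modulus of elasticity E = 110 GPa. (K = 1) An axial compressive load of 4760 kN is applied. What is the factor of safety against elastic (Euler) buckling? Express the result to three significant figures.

n ≈ 1.76

I = πd⁴/64 = π×190⁴/64 = 6.397×10^7 mm⁴
I = 6.397×10^7 mm⁴ = 6.397×10^-5 m⁴
Effective length L_e = K·L = 1 × 2.88 = 2.880 m
P_cr = π²EI / L_e² = π² × 110×10⁹ × 6.397×10^-5 / 2.880² = 8.373×10^6 N
Factor of safety n = P_cr / P = 8373.2 / 4760 = 1.76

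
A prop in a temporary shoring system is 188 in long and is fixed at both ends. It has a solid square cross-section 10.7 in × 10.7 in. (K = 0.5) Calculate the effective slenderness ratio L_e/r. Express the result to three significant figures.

For a square r = a/√12 = 10.7/√12 = 3.089 in
L_e = K·L = 0.5 × 188 = 94.00 in
λ = L_e / r_min = 94.000 / 3.089 = 30.4

λ ≈ 30.4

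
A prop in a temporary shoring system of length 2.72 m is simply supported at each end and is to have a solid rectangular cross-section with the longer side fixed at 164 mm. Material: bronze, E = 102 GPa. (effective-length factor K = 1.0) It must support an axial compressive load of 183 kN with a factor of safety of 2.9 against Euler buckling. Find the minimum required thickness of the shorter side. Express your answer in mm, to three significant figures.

b ≈ 65.8 mm

Required P_cr = n·P = 2.9 × 183 = 530.7 kN
L_e = K·L = 1 × 2.72 = 2.720 m
Required I = P_cr·L_e²/(π²E) = 5.307×10^5 × 2.720² / (π² × 1.02×10^11) = 3.900×10^-6 m⁴
I_req = 3.900×10^6 mm⁴
Rectangle, weak axis: I_min = h·b³/12 with h = 164 mm fixed  ⇒  b = (12I/h)^(1/3) = 65.8 mm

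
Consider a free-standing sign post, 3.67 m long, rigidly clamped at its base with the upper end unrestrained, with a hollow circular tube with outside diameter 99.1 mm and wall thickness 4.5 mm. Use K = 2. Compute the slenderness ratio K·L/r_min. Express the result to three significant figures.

Inner diameter d_i = 99.1 − 2×4.5 = 90.10 mm
I = π(d_o⁴ − d_i⁴)/64 = π(99.1⁴ − 90.10⁴)/64 = 1.499×10^6 mm⁴
A = 1.337×10^3 mm²;  r_min = √(I/A) = √(1.499×10^6/1.337×10^3) = 33.48 mm
L_e = K·L = 2 × 3.67 m = 7.340 m = 7340.0 mm
λ = L_e / r_min = 7340.0 / 33.48 = 219

λ ≈ 219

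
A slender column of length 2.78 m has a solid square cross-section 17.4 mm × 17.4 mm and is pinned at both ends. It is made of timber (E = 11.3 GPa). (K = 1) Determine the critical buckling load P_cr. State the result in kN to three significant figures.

P_cr ≈ 0.110 kN

I = a⁴/12 = 17.4⁴/12 = 7.639×10^3 mm⁴
I = 7.639×10^3 mm⁴ = 7.639×10^-9 m⁴
Effective length L_e = K·L = 1 × 2.78 = 2.780 m
P_cr = π²EI / L_e² = π² × 11.3×10⁹ × 7.639×10^-9 / 2.780² = 110.2 N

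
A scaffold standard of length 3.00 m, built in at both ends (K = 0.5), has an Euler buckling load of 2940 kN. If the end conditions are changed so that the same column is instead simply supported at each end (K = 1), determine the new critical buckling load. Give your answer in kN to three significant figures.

P_cr ≈ 735 kN

P_cr ∝ 1/K², so P_cr,new = P_cr,old × (K_old/K_new)² = 2940 × (0.5/1)²
= 2940 × 0.2500 = 735 kN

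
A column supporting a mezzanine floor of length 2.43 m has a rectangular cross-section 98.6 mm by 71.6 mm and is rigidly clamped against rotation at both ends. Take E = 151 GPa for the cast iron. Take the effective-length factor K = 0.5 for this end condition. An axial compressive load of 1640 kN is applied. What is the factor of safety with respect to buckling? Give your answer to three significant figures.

n ≈ 1.86

Buckling occurs about the weak axis: I_min = h·b³/12 with b = 71.6 mm (the shorter side).
I_min = 98.6×71.6³/12 = 3.016×10^6 mm⁴
I = 3.016×10^6 mm⁴ = 3.016×10^-6 m⁴
Effective length L_e = K·L = 0.5 × 2.43 = 1.215 m
P_cr = π²EI / L_e² = π² × 151×10⁹ × 3.016×10^-6 / 1.215² = 3.045×10^6 N
Factor of safety n = P_cr / P = 3044.8 / 1640 = 1.86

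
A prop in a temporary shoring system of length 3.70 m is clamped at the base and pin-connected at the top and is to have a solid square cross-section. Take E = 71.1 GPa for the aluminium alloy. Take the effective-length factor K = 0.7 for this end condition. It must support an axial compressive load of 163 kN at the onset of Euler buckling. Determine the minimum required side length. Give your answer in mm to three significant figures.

L_e = K·L = 0.7 × 3.70 = 2.590 m
Required I = P_cr·L_e²/(π²E) = 1.630×10^5 × 2.590² / (π² × 7.11×10^10) = 1.558×10^-6 m⁴
I_req = 1.558×10^6 mm⁴
Solid square: I = a⁴/12  ⇒  a = (12I)^(1/4) = (12×1.558×10^6)^(1/4) = 65.8 mm

a ≈ 65.8 mm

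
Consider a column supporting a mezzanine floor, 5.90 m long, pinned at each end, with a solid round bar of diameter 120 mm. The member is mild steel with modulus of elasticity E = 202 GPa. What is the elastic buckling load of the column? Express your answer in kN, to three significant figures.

I = πd⁴/64 = π×120⁴/64 = 1.018×10^7 mm⁴
I = 1.018×10^7 mm⁴ = 1.018×10^-5 m⁴
Effective length L_e = K·L = 1 × 5.90 = 5.900 m
P_cr = π²EI / L_e² = π² × 202×10⁹ × 1.018×10^-5 / 5.900² = 5.830×10^5 N

P_cr ≈ 583 kN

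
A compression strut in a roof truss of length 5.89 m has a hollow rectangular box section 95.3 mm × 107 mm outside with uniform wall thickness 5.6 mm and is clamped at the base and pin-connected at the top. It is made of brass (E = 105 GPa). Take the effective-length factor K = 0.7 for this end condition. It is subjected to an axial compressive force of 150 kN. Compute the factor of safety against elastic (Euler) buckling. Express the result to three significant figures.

n ≈ 1.21

Inner dimensions: h_i = 107 − 2×5.6 = 95.80 mm, b_i = 95.3 − 2×5.6 = 84.10 mm
Weak-axis I_min = (h_o·b_o³ − h_i·b_i³)/12 with b_o = 95.3, b_i = 84.10 mm (shorter outer/inner sides).
I_min = (107×95.3³ − 95.80×84.10³)/12 = 2.969×10^6 mm⁴
I = 2.969×10^6 mm⁴ = 2.969×10^-6 m⁴
Effective length L_e = K·L = 0.7 × 5.89 = 4.123 m
P_cr = π²EI / L_e² = π² × 105×10⁹ × 2.969×10^-6 / 4.123² = 1.810×10^5 N
Factor of safety n = P_cr / P = 180.99 / 150 = 1.21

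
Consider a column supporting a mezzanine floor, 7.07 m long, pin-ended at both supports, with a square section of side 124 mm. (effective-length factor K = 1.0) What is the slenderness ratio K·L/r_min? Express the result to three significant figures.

For a square r = a/√12 = 124/√12 = 35.80 mm
L_e = K·L = 1 × 7.07 m = 7.070 m = 7070.0 mm
λ = L_e / r_min = 7070.0 / 35.80 = 198

λ ≈ 198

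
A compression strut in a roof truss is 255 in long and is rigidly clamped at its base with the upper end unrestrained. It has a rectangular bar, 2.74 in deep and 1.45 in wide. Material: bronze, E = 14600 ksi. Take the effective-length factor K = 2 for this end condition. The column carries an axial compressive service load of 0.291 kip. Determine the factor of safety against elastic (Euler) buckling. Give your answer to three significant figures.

n ≈ 1.33

Buckling occurs about the weak axis: I_min = h·b³/12 with b = 1.45 in (the shorter side).
I_min = 2.74×1.45³/12 = 0.6961 in⁴
Effective length L_e = K·L = 2 × 255 = 510.0 in
P_cr = π²EI / L_e² = π² × 14600×10³ × 0.6961 / 510.0² = 385.6 lb
Factor of safety n = P_cr / P = 0.38564 / 0.291 = 1.33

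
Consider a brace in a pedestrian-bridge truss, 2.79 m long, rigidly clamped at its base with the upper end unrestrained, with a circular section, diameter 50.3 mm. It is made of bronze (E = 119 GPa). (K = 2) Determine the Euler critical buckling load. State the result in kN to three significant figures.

I = πd⁴/64 = π×50.3⁴/64 = 3.142×10^5 mm⁴
I = 3.142×10^5 mm⁴ = 3.142×10^-7 m⁴
Effective length L_e = K·L = 2 × 2.79 = 5.580 m
P_cr = π²EI / L_e² = π² × 119×10⁹ × 3.142×10^-7 / 5.580² = 1.185×10^4 N

P_cr ≈ 11.9 kN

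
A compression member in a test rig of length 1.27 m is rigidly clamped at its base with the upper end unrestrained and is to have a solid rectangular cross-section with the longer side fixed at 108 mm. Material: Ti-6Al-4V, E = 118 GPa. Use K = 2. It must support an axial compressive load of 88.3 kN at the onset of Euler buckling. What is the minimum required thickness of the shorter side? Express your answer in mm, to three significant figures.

L_e = K·L = 2 × 1.27 = 2.540 m
Required I = P_cr·L_e²/(π²E) = 8.830×10^4 × 2.540² / (π² × 1.18×10^11) = 4.892×10^-7 m⁴
I_req = 4.892×10^5 mm⁴
Rectangle, weak axis: I_min = h·b³/12 with h = 108 mm fixed  ⇒  b = (12I/h)^(1/3) = 37.9 mm

b ≈ 37.9 mm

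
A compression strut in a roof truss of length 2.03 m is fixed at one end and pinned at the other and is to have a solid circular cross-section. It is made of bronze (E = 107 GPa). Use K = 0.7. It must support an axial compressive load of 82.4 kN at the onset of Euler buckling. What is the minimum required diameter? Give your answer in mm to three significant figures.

L_e = K·L = 0.7 × 2.03 = 1.421 m
Required I = P_cr·L_e²/(π²E) = 8.240×10^4 × 1.421² / (π² × 1.07×10^11) = 1.576×10^-7 m⁴
I_req = 1.576×10^5 mm⁴
Solid circle: I = πd⁴/64  ⇒  d = (64I/π)^(1/4) = (64×1.576×10^5/π)^(1/4) = 42.3 mm

d ≈ 42.3 mm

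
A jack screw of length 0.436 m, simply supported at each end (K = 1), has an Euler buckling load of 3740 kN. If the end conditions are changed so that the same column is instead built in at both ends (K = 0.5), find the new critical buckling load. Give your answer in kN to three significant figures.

P_cr ≈ 15000 kN

P_cr ∝ 1/K², so P_cr,new = P_cr,old × (K_old/K_new)² = 3740 × (1/0.5)²
= 3740 × 4.000 = 15000 kN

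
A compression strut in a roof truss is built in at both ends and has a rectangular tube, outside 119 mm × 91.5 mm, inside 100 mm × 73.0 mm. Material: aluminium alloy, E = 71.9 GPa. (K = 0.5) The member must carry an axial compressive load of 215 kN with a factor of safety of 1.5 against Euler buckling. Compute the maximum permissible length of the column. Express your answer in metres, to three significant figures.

Weak-axis I_min = (h_o·b_o³ − h_i·b_i³)/12 with b_o = 91.5, b_i = 73.00 mm (shorter outer/inner sides).
I_min = (119×91.5³ − 100.0×73.00³)/12 = 4.355×10^6 mm⁴
I = 4.355×10^-6 m⁴
Required critical load P_cr = n·P = 1.5 × 215 = 322.5 kN = 3.225×10^5 N
From P_cr = π²EI/(K·L)²:  L = (1/K)·√(π²EI/P_cr) = (1/0.5)·√(π²×7.19×10^10×4.355×10^-6/3.225×10^5)
L = 6.19 m

L_max ≈ 6.19 m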